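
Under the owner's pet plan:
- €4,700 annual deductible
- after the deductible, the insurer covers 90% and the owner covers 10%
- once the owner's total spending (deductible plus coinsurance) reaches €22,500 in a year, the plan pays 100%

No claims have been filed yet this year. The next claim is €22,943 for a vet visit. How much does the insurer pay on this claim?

Deductible not yet touched, so the first €4,700 of the bill goes to the deductible.
After the €4,700 deductible portion, €22,943 − €4,700 = €18,243 is subject to coinsurance.
Coinsurance: €18,243 × 10% = €1,824.30.
Owner responsibility before any cap: €4,700 + €1,824.30 = €6,524.30.
Year-to-date out-of-pocket becomes €0 + €6,524.30 = €6,524.30, still under the €22,500 maximum, so no cap applies.
The insurer covers the remainder: €22,943 − €6,524.30 = €16,418.70.

€16,418.70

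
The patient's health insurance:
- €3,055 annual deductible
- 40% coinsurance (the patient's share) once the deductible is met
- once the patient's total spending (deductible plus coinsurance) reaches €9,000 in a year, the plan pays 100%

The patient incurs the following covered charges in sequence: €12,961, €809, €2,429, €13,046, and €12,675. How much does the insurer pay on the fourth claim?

€12,358.60

Claim 1 — €12,961: €3,055 to deductible, leaving €9,906; 40% of €9,906 = €3,962.40. Cost to patient: €7,017.40. OOP to date €7,017.40. Insurer: €12,961 − €7,017.40 = €5,943.60.
Claim 2 — €809: deductible already satisfied, so patient's share is 40% × €809 = €323.60. Patient pays €323.60; OOP now €7,341. Plan pays €809 − €323.60 = €485.40.
Claim 3 — €2,429: 40% coinsurance on €2,429 = €971.60. Cost to patient: €971.60. OOP to date €8,312.60. Insurer: €2,429 − €971.60 = €1,457.40.
Claim 4 — €13,046: deductible already satisfied, so patient's share is 40% × €13,046 = €5,218.40. That would push OOP to €13,531, over the €9,000 cap, so patient pays €9,000 − €8,312.60 = €687.40. Plan pays €13,046 − €687.40 = €12,358.60.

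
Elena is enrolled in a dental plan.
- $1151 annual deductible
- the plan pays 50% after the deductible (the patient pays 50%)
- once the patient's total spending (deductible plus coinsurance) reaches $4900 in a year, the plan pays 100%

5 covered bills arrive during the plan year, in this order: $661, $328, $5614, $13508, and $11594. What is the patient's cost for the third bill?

$2888

Claim 1 ($661): entire amount goes to the deductible. Patient pays $661; OOP now $661.
Claim 2 ($328): entire amount goes to the deductible. Patient pays $328; OOP now $989.
Claim 3 ($5614): deductible takes $162, $5452 remains; coinsurance $5452 × 50% = $2726. Patient pays $2888; OOP now $3877.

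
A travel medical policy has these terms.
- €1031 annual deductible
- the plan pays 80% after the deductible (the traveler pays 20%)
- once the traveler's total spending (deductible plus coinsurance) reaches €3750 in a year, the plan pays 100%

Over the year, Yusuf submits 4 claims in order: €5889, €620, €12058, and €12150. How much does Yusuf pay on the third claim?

Claim 1 — €5889: €1031 to deductible, leaving €4858; traveler's 20% is €971.60. Cost to traveler: €2002.60. OOP to date €2002.60.
Claim 2 — €620: 20% coinsurance on €620 = €124. Traveler pays €124; OOP now €2126.60.
Claim 3 — €12058: deductible met; 20% of €12058 = €2411.60. That would push OOP to €4538.20, over the €3750 cap, so traveler pays €3750 − €2126.60 = €1623.40.

€1623.40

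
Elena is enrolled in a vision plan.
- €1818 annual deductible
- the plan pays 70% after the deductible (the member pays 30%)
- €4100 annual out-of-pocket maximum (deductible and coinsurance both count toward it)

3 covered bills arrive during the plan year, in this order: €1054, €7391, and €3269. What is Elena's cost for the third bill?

€293.90

Claim 1 — €1054: fully absorbed by the deductible. Cost to member: €1054. OOP to date €1054.
Claim 2 — €7391: €764 to deductible, leaving €6627; member's 30% is €1988.10. Member pays €2752.10; OOP now €3806.10.
Claim 3 — €3269: deductible met; 30% of €3269 = €980.70. Adding that to €3806.10 gives €4786.80, past the €4100 cap; member pays only €4100 − €3806.10 = €293.90.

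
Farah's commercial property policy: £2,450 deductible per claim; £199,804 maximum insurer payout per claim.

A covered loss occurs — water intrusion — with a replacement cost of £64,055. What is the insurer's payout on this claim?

Subtract the deductible: £64,055 − £2,450 = £61,605.
£61,605 ≤ £199,804, so the limit doesn't bind; insurer pays £61,605.

£61,605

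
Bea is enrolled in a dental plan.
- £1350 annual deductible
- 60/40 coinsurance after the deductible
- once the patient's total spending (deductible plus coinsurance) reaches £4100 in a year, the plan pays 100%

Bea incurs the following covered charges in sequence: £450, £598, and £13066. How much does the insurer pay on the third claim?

Bill 1, £450: fully absorbed by the deductible. Patient owes £450 (running OOP £450). Insurer: £450 − £450 = £0.
Bill 2, £598: fully absorbed by the deductible. Cost to patient: £598. OOP to date £1048. Insurer: £598 − £598 = £0.
Bill 3, £13066: £302 to deductible, leaving £12764; patient's 40% is £5105.60. Deductible plus coinsurance: £302 + £5105.60 = £5407.60. OOP would hit £6455.60 > £4100, so the cap limits the patient to £4100 − £1048 = £3052. Insurer: £13066 − £3052 = £10014.

£10014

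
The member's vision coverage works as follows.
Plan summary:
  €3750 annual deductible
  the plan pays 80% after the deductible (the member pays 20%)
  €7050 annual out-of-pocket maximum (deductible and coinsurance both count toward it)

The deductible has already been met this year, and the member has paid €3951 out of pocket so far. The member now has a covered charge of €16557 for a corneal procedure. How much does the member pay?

€3099

With the deductible met, the entire €16557 is subject to coinsurance.
Member's 20% share of €16557 is €3311.40.
Adding €3311.40 to the €3951 already spent would give €7262.40, which exceeds the €7050 cap; the member pays just €7050 − €3951 = €3099.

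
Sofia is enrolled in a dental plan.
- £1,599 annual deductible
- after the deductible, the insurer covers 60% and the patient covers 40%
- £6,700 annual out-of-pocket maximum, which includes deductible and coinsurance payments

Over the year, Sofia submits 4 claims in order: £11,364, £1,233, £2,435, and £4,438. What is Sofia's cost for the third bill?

Claim 1 — £11,364: deductible takes £1,599, £9,765 remains; patient's 40% is £3,906. Cost to patient: £5,505. OOP to date £5,505.
Claim 2 — £1,233: 40% coinsurance on £1,233 = £493.20. Patient pays £493.20; OOP now £5,998.20.
Claim 3 — £2,435: deductible already satisfied, so patient's share is 40% × £2,435 = £974. Adding that to £5,998.20 gives £6,972.20, past the £6,700 cap; patient pays only £6,700 − £5,998.20 = £701.80.

£701.80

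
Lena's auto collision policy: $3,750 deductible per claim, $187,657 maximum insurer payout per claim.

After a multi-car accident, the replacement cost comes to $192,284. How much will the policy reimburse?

Less the $3,750 deductible: $192,284 − $3,750 = $188,534.
The $187,657 per-incident cap binds; insurer pays $187,657.

$187,657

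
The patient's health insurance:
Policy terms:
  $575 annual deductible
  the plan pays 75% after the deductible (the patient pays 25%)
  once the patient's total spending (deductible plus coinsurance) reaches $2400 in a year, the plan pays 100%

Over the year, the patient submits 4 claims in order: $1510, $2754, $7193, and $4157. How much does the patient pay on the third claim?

Claim 1 — $1510: $575 finishes the deductible; $935 goes to coinsurance; 25% of $935 = $233.75. Patient owes $808.75 (running OOP $808.75).
Claim 2 — $2754: 25% coinsurance on $2754 = $688.50. Patient pays $688.50; OOP now $1497.25.
Claim 3 — $7193: deductible already satisfied, so patient's share is 25% × $7193 = $1798.25. Adding that to $1497.25 gives $3295.50, past the $2400 cap; patient pays only $2400 − $1497.25 = $902.75.

$902.75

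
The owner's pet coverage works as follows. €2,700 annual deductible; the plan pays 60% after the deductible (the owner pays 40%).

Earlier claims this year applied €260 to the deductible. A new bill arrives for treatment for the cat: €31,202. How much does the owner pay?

€260 of the €2,700 deductible is already met, leaving €2,440.
After the €2,440 deductible portion, €31,202 − €2,440 = €28,762 is subject to coinsurance.
Owner's 40% share of €28,762 is €11,504.80.
That puts the owner's cost at €2,440 + €11,504.80 = €13,944.80.

€13,944.80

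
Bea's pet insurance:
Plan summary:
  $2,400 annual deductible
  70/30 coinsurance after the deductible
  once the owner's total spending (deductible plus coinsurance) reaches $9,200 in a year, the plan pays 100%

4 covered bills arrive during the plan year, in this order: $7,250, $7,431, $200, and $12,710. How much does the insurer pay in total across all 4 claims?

$18,391

Claim 1 — $7,250: $2,400 to deductible, leaving $4,850; owner's 30% is $1,455. Owner owes $3,855 (running OOP $3,855). Plan pays $7,250 − $3,855 = $3,395.
Claim 2 — $7,431: deductible already satisfied, so owner's share is 30% × $7,431 = $2,229.30. Owner owes $2,229.30 (running OOP $6,084.30). Plan pays $7,431 − $2,229.30 = $5,201.70.
Claim 3 — $200: deductible already satisfied, so owner's share is 30% × $200 = $60. Owner owes $60 (running OOP $6,144.30). Insurer: $200 − $60 = $140.
Claim 4 — $12,710: deductible met; 30% of $12,710 = $3,813. Adding that to $6,144.30 gives $9,957.30, past the $9,200 cap; owner pays only $9,200 − $6,144.30 = $3,055.70. Plan pays $12,710 − $3,055.70 = $9,654.30.
Insurer total: $3,395 + $5,201.70 + $140 + $9,654.30 = $18,391.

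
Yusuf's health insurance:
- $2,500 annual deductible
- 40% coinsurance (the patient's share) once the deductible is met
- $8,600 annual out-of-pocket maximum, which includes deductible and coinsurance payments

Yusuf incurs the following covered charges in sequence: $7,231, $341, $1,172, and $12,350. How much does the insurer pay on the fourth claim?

#1 ($7,231): $2,500 to deductible, leaving $4,731; 40% of $4,731 = $1,892.40. Patient owes $4,392.40 (running OOP $4,392.40). Plan pays $7,231 − $4,392.40 = $2,838.60.
#2 ($341): deductible met; 40% of $341 = $136.40. Cost to patient: $136.40. OOP to date $4,528.80. Insurer: $341 − $136.40 = $204.60.
#3 ($1,172): deductible already satisfied, so patient's share is 40% × $1,172 = $468.80. Cost to patient: $468.80. OOP to date $4,997.60. Plan pays $1,172 − $468.80 = $703.20.
#4 ($12,350): 40% coinsurance on $12,350 = $4,940. Adding that to $4,997.60 gives $9,937.60, past the $8,600 cap; patient pays only $8,600 − $4,997.60 = $3,602.40. Insurer: $12,350 − $3,602.40 = $8,747.60.

$8,747.60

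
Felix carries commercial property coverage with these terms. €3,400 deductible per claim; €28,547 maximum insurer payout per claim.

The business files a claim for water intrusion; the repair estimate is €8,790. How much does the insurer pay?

After the deductible, €8,790 − €3,400 = €5,390 remains.
That's under the €28,547 cap, so the insurer reimburses the full €5,390.

€5,390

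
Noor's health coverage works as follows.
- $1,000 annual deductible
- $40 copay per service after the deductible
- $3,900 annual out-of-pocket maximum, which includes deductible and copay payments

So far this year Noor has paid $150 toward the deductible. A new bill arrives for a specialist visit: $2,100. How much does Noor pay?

$890

Remaining deductible: $1,000 − $150 = $850.
The remaining $1,250 (= $2,100 − $850) moves to the copay.
Copay on this service: $40.
Patient responsibility before any cap: $850 + $40 = $890.
Total out-of-pocket so far would be $150 + $890 = $1,040, below the $3,900 cap — no reduction.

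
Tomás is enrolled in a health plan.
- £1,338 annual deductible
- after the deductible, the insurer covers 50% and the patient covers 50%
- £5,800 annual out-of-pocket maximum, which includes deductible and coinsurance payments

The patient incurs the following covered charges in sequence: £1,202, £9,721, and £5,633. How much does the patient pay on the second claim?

Bill 1, £1,202: entire amount goes to the deductible. Patient owes £1,202 (running OOP £1,202).
Bill 2, £9,721: £136 finishes the deductible; £9,585 goes to coinsurance; 50% of £9,585 = £4,792.50. Claim cost before the cap: £136 + £4,792.50 = £4,928.50. OOP would hit £6,130.50 > £5,800, so the cap limits the patient to £5,800 − £1,202 = £4,598.

£4,598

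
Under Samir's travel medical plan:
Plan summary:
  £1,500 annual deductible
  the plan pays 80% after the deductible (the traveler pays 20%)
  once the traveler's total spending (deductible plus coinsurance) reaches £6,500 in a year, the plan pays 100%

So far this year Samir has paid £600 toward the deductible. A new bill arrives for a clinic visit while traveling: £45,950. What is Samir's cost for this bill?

£5,900

£600 of the £1,500 deductible is already met, leaving £900.
That leaves £45,950 − £900 = £45,050 for coinsurance.
Traveler's 20% share of £45,050 is £9,010.
So the traveler owes £900 + £9,010 = £9,910 before any cap.
Adding £9,910 to the £600 already spent would give £10,510, which exceeds the £6,500 cap; the traveler pays just £6,500 − £600 = £5,900.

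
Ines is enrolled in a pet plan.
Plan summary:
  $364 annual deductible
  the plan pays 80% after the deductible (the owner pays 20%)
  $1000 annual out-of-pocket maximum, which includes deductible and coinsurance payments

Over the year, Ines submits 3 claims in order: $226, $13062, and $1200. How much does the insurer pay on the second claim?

#1 ($226): fully absorbed by the deductible. Owner owes $226 (running OOP $226). Plan pays $226 − $226 = $0.
#2 ($13062): $138 to deductible, leaving $12924; coinsurance $12924 × 20% = $2584.80. Claim cost before the cap: $138 + $2584.80 = $2722.80. Adding that to $226 gives $2948.80, past the $1000 cap; owner pays only $1000 − $226 = $774. Plan pays $13062 − $774 = $12288.

$12288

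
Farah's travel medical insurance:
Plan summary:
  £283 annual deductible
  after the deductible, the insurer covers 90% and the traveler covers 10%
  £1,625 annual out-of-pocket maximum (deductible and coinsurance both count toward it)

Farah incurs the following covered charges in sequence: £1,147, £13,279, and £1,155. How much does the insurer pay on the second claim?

£12,023.40

Claim 1 (£1,147): deductible takes £283, £864 remains; 10% of £864 = £86.40. Traveler pays £369.40; OOP now £369.40. Plan pays £1,147 − £369.40 = £777.60.
Claim 2 (£13,279): deductible already satisfied, so traveler's share is 10% × £13,279 = £1,327.90. OOP would hit £1,697.30 > £1,625, so the cap limits the traveler to £1,625 − £369.40 = £1,255.60. Insurer: £13,279 − £1,255.60 = £12,023.40.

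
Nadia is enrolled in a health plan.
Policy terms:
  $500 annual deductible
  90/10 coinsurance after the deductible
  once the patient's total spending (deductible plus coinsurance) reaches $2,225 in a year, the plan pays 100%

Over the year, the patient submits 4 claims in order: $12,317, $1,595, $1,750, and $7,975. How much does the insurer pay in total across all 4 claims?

$21,412

Claim 1 — $12,317: $500 to deductible, leaving $11,817; patient's 10% is $1,181.70. Patient pays $1,681.70; OOP now $1,681.70. Plan pays $12,317 − $1,681.70 = $10,635.30.
Claim 2 — $1,595: 10% coinsurance on $1,595 = $159.50. Cost to patient: $159.50. OOP to date $1,841.20. Insurer: $1,595 − $159.50 = $1,435.50.
Claim 3 — $1,750: deductible already satisfied, so patient's share is 10% × $1,750 = $175. Patient pays $175; OOP now $2,016.20. Insurer: $1,750 − $175 = $1,575.
Claim 4 — $7,975: 10% coinsurance on $7,975 = $797.50. OOP would hit $2,813.70 > $2,225, so the cap limits the patient to $2,225 − $2,016.20 = $208.80. Insurer: $7,975 − $208.80 = $7,766.20.
Insurer total: $10,635.30 + $1,435.50 + $1,575 + $7,766.20 = $21,412.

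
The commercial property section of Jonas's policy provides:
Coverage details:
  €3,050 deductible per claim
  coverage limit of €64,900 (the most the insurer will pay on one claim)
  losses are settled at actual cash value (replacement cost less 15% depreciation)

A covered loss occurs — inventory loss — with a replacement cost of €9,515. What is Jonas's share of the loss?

At 15% depreciation, ACV = €9,515 − €1,427.25 = €8,087.75.
After the deductible, €8,087.75 − €3,050 = €5,037.75 remains.
That's under the €64,900 cap, so the insurer reimburses the full €5,037.75.
Business's share is the uncovered remainder: €9,515 − €5,037.75 = €4,477.25.

€4,477.25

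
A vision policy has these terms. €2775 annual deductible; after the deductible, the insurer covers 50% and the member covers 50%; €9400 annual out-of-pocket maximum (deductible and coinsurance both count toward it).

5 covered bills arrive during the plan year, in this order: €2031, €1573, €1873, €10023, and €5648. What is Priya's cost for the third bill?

#1 (€2031): fully absorbed by the deductible. Member owes €2031 (running OOP €2031).
#2 (€1573): €744 to deductible, leaving €829; coinsurance €829 × 50% = €414.50. Cost to member: €1158.50. OOP to date €3189.50.
#3 (€1873): 50% coinsurance on €1873 = €936.50. Member owes €936.50 (running OOP €4126).

€936.50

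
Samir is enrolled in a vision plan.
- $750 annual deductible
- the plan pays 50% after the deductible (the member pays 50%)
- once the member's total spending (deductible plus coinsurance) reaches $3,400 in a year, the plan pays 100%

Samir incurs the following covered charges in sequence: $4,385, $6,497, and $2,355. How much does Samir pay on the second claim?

$832.50

Claim 1 ($4,385): $750 finishes the deductible; $3,635 goes to coinsurance; member's 50% is $1,817.50. Member owes $2,567.50 (running OOP $2,567.50).
Claim 2 ($6,497): deductible already satisfied, so member's share is 50% × $6,497 = $3,248.50. That would push OOP to $5,816, over the $3,400 cap, so member pays $3,400 − $2,567.50 = $832.50.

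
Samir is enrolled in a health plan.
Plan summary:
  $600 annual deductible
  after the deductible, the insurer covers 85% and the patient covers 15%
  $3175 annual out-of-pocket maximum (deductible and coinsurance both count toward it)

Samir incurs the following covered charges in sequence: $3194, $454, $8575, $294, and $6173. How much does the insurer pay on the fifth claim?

Bill 1, $3194: $600 to deductible, leaving $2594; patient's 15% is $389.10. Patient pays $989.10; OOP now $989.10. Insurer: $3194 − $989.10 = $2204.90.
Bill 2, $454: deductible met; 15% of $454 = $68.10. Patient owes $68.10 (running OOP $1057.20). Plan pays $454 − $68.10 = $385.90.
Bill 3, $8575: deductible already satisfied, so patient's share is 15% × $8575 = $1286.25. Cost to patient: $1286.25. OOP to date $2343.45. Plan pays $8575 − $1286.25 = $7288.75.
Bill 4, $294: deductible met; 15% of $294 = $44.10. Cost to patient: $44.10. OOP to date $2387.55. Insurer: $294 − $44.10 = $249.90.
Bill 5, $6173: deductible met; 15% of $6173 = $925.95. Adding that to $2387.55 gives $3313.50, past the $3175 cap; patient pays only $3175 − $2387.55 = $787.45. Plan pays $6173 − $787.45 = $5385.55.

$5385.55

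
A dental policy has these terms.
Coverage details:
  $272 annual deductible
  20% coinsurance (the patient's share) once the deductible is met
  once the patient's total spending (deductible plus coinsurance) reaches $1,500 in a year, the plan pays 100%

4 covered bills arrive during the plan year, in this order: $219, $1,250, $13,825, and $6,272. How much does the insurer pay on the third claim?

Bill 1, $219: fully absorbed by the deductible. Patient owes $219 (running OOP $219). Plan pays $219 − $219 = $0.
Bill 2, $1,250: deductible takes $53, $1,197 remains; patient's 20% is $239.40. Patient pays $292.40; OOP now $511.40. Insurer: $1,250 − $292.40 = $957.60.
Bill 3, $13,825: deductible met; 20% of $13,825 = $2,765. Adding that to $511.40 gives $3,276.40, past the $1,500 cap; patient pays only $1,500 − $511.40 = $988.60. Insurer: $13,825 − $988.60 = $12,836.40.

$12,836.40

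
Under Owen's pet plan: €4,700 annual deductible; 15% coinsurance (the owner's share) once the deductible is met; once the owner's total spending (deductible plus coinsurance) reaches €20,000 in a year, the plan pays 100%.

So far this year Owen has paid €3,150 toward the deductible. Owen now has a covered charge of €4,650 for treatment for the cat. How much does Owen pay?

€3,150 of the €4,700 deductible is already met, leaving €1,550.
After the €1,550 deductible portion, €4,650 − €1,550 = €3,100 is subject to coinsurance.
Coinsurance: €3,100 × 15% = €465.
So the owner owes €1,550 + €465 = €2,015 before any cap.
Cumulative spending €3,150 + €2,015 = €5,165 stays under the €20,000 maximum.

€2,015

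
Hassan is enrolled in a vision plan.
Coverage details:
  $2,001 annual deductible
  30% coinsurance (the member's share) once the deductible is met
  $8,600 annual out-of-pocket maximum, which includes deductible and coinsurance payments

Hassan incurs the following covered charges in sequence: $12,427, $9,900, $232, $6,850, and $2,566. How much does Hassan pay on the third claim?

Claim 1 ($12,427): $2,001 to deductible, leaving $10,426; coinsurance $10,426 × 30% = $3,127.80. Member owes $5,128.80 (running OOP $5,128.80).
Claim 2 ($9,900): deductible met; 30% of $9,900 = $2,970. Member pays $2,970; OOP now $8,098.80.
Claim 3 ($232): deductible met; 30% of $232 = $69.60. Member pays $69.60; OOP now $8,168.40.

$69.60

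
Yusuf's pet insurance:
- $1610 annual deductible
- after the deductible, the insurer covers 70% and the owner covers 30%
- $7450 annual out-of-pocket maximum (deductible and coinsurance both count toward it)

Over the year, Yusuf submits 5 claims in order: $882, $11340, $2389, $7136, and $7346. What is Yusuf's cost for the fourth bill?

$1939.70

#1 ($882): entire amount goes to the deductible. Owner pays $882; OOP now $882.
#2 ($11340): $728 finishes the deductible; $10612 goes to coinsurance; owner's 30% is $3183.60. Owner owes $3911.60 (running OOP $4793.60).
#3 ($2389): 30% coinsurance on $2389 = $716.70. Owner pays $716.70; OOP now $5510.30.
#4 ($7136): deductible already satisfied, so owner's share is 30% × $7136 = $2140.80. Adding that to $5510.30 gives $7651.10, past the $7450 cap; owner pays only $7450 − $5510.30 = $1939.70.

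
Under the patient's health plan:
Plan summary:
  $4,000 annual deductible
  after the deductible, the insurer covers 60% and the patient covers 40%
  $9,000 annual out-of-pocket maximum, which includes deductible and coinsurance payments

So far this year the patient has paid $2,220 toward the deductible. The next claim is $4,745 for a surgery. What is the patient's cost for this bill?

$2,966

Deductible still to meet: $4,000 − $2,220 = $1,780.
The remaining $2,965 (= $4,745 − $1,780) moves to coinsurance.
Patient's 40% share of $2,965 is $1,186.
Patient responsibility before any cap: $1,780 + $1,186 = $2,966.
Year-to-date out-of-pocket becomes $2,220 + $2,966 = $5,186, still under the $9,000 maximum, so no cap applies.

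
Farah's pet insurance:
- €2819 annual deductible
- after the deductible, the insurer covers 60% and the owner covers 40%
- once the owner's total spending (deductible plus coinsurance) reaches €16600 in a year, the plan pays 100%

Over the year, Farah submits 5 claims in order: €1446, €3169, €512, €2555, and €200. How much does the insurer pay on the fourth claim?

€1533

Claim 1 — €1446: fully absorbed by the deductible. Cost to owner: €1446. OOP to date €1446. Plan pays €1446 − €1446 = €0.
Claim 2 — €3169: deductible takes €1373, €1796 remains; 40% of €1796 = €718.40. Owner pays €2091.40; OOP now €3537.40. Plan pays €3169 − €2091.40 = €1077.60.
Claim 3 — €512: deductible met; 40% of €512 = €204.80. Cost to owner: €204.80. OOP to date €3742.20. Plan pays €512 − €204.80 = €307.20.
Claim 4 — €2555: deductible met; 40% of €2555 = €1022. Owner pays €1022; OOP now €4764.20. Insurer: €2555 − €1022 = €1533.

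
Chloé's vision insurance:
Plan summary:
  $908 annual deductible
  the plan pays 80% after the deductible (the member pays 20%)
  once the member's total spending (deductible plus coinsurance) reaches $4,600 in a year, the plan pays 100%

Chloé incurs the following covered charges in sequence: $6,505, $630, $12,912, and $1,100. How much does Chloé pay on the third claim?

Claim 1 — $6,505: $908 finishes the deductible; $5,597 goes to coinsurance; member's 20% is $1,119.40. Member owes $2,027.40 (running OOP $2,027.40).
Claim 2 — $630: 20% coinsurance on $630 = $126. Cost to member: $126. OOP to date $2,153.40.
Claim 3 — $12,912: 20% coinsurance on $12,912 = $2,582.40. OOP would hit $4,735.80 > $4,600, so the cap limits the member to $4,600 − $2,153.40 = $2,446.60.

$2,446.60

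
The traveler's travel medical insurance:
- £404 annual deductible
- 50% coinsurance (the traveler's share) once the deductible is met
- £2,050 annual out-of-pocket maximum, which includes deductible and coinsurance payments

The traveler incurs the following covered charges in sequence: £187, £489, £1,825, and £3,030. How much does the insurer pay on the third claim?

£912.50

Claim 1 (£187): all of it applies to the deductible. Traveler pays £187; OOP now £187. Plan pays £187 − £187 = £0.
Claim 2 (£489): £217 to deductible, leaving £272; coinsurance £272 × 50% = £136. Traveler pays £353; OOP now £540. Plan pays £489 − £353 = £136.
Claim 3 (£1,825): deductible met; 50% of £1,825 = £912.50. Traveler owes £912.50 (running OOP £1,452.50). Plan pays £1,825 − £912.50 = £912.50.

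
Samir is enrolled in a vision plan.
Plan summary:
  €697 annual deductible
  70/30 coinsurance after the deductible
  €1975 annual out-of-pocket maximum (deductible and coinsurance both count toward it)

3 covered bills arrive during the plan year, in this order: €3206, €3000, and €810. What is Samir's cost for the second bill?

€525.30

Claim 1 — €3206: €697 finishes the deductible; €2509 goes to coinsurance; member's 30% is €752.70. Member owes €1449.70 (running OOP €1449.70).
Claim 2 — €3000: deductible met; 30% of €3000 = €900. Adding that to €1449.70 gives €2349.70, past the €1975 cap; member pays only €1975 − €1449.70 = €525.30.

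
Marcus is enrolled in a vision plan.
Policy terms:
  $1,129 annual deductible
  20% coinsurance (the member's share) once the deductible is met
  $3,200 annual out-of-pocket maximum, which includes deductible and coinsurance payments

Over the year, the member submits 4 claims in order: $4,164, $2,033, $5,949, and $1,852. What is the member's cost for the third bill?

Claim 1 ($4,164): deductible takes $1,129, $3,035 remains; member's 20% is $607. Member owes $1,736 (running OOP $1,736).
Claim 2 ($2,033): 20% coinsurance on $2,033 = $406.60. Member pays $406.60; OOP now $2,142.60.
Claim 3 ($5,949): deductible met; 20% of $5,949 = $1,189.80. Adding that to $2,142.60 gives $3,332.40, past the $3,200 cap; member pays only $3,200 − $2,142.60 = $1,057.40.

$1,057.40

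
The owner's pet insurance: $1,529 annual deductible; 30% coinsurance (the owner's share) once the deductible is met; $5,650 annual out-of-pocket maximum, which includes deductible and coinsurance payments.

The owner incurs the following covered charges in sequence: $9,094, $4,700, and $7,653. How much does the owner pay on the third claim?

Claim 1 ($9,094): deductible takes $1,529, $7,565 remains; 30% of $7,565 = $2,269.50. Owner owes $3,798.50 (running OOP $3,798.50).
Claim 2 ($4,700): deductible met; 30% of $4,700 = $1,410. Owner owes $1,410 (running OOP $5,208.50).
Claim 3 ($7,653): deductible already satisfied, so owner's share is 30% × $7,653 = $2,295.90. Adding that to $5,208.50 gives $7,504.40, past the $5,650 cap; owner pays only $5,650 − $5,208.50 = $441.50.

$441.50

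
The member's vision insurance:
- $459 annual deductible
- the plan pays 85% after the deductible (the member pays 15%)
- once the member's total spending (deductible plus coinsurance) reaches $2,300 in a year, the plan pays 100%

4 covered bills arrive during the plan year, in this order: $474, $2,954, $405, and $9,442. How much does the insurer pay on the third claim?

$344.25

Bill 1, $474: $459 to deductible, leaving $15; coinsurance $15 × 15% = $2.25. Member pays $461.25; OOP now $461.25. Plan pays $474 − $461.25 = $12.75.
Bill 2, $2,954: deductible already satisfied, so member's share is 15% × $2,954 = $443.10. Member pays $443.10; OOP now $904.35. Plan pays $2,954 − $443.10 = $2,510.90.
Bill 3, $405: 15% coinsurance on $405 = $60.75. Member pays $60.75; OOP now $965.10. Insurer: $405 − $60.75 = $344.25.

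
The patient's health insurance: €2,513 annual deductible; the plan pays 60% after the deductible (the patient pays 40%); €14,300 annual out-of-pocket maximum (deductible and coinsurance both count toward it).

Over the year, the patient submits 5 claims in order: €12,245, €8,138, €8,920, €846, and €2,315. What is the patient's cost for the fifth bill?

Claim 1 — €12,245: deductible takes €2,513, €9,732 remains; coinsurance €9,732 × 40% = €3,892.80. Patient owes €6,405.80 (running OOP €6,405.80).
Claim 2 — €8,138: deductible already satisfied, so patient's share is 40% × €8,138 = €3,255.20. Patient owes €3,255.20 (running OOP €9,661).
Claim 3 — €8,920: deductible already satisfied, so patient's share is 40% × €8,920 = €3,568. Patient owes €3,568 (running OOP €13,229).
Claim 4 — €846: 40% coinsurance on €846 = €338.40. Cost to patient: €338.40. OOP to date €13,567.40.
Claim 5 — €2,315: deductible already satisfied, so patient's share is 40% × €2,315 = €926. OOP would hit €14,493.40 > €14,300, so the cap limits the patient to €14,300 − €13,567.40 = €732.60.

€732.60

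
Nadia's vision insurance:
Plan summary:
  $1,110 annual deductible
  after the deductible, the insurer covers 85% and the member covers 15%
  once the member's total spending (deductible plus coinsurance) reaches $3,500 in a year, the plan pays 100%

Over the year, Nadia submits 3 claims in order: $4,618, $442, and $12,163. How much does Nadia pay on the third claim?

$1,797.50

#1 ($4,618): deductible takes $1,110, $3,508 remains; 15% of $3,508 = $526.20. Member owes $1,636.20 (running OOP $1,636.20).
#2 ($442): deductible already satisfied, so member's share is 15% × $442 = $66.30. Member pays $66.30; OOP now $1,702.50.
#3 ($12,163): deductible already satisfied, so member's share is 15% × $12,163 = $1,824.45. OOP would hit $3,526.95 > $3,500, so the cap limits the member to $3,500 − $1,702.50 = $1,797.50.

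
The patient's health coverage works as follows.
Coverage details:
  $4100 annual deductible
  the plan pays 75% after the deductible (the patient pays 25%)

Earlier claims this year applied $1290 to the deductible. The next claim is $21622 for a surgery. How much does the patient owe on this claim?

$7513

Remaining deductible: $4100 − $1290 = $2810.
That leaves $21622 − $2810 = $18812 for coinsurance.
Coinsurance: $18812 × 25% = $4703.
Patient responsibility: $2810 + $4703 = $7513.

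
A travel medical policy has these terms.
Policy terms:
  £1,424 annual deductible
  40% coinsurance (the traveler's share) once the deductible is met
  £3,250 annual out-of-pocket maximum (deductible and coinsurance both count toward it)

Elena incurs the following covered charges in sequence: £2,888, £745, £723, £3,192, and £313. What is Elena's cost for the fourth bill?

£653.20

#1 (£2,888): deductible takes £1,424, £1,464 remains; traveler's 40% is £585.60. Traveler owes £2,009.60 (running OOP £2,009.60).
#2 (£745): deductible met; 40% of £745 = £298. Traveler owes £298 (running OOP £2,307.60).
#3 (£723): deductible already satisfied, so traveler's share is 40% × £723 = £289.20. Cost to traveler: £289.20. OOP to date £2,596.80.
#4 (£3,192): 40% coinsurance on £3,192 = £1,276.80. That would push OOP to £3,873.60, over the £3,250 cap, so traveler pays £3,250 − £2,596.80 = £653.20.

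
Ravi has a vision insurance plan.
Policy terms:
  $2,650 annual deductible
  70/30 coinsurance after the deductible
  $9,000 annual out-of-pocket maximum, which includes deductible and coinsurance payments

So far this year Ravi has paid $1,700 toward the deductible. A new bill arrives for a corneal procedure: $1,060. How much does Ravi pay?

Deductible still to meet: $2,650 − $1,700 = $950.
The remaining $110 (= $1,060 − $950) moves to coinsurance.
30% of $110 = $33 falls to the member.
Member responsibility before any cap: $950 + $33 = $983.
Total out-of-pocket so far would be $1,700 + $983 = $2,683, below the $9,000 cap — no reduction.

$983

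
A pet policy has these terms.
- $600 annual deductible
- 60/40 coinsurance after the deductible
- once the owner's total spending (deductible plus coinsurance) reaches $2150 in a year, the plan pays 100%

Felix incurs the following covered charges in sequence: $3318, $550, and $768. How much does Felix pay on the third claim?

$242.80

#1 ($3318): deductible takes $600, $2718 remains; owner's 40% is $1087.20. Owner pays $1687.20; OOP now $1687.20.
#2 ($550): deductible met; 40% of $550 = $220. Cost to owner: $220. OOP to date $1907.20.
#3 ($768): 40% coinsurance on $768 = $307.20. Adding that to $1907.20 gives $2214.40, past the $2150 cap; owner pays only $2150 − $1907.20 = $242.80.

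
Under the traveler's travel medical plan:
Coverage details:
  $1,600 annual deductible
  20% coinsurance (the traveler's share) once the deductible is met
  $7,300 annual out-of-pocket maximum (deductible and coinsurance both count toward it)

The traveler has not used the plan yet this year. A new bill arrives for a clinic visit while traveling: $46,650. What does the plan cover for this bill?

$39,350

The full $1,600 deductible is still open; $1,600 of this bill applies to it.
After the $1,600 deductible portion, $46,650 − $1,600 = $45,050 is subject to coinsurance.
Coinsurance: $45,050 × 20% = $9,010.
Traveler responsibility before any cap: $1,600 + $9,010 = $10,610.
Adding $10,610 to the $0 already spent would give $10,610, which exceeds the $7,300 cap; the traveler pays just $7,300 − $0 = $7,300.
The insurer covers the remainder: $46,650 − $7,300 = $39,350.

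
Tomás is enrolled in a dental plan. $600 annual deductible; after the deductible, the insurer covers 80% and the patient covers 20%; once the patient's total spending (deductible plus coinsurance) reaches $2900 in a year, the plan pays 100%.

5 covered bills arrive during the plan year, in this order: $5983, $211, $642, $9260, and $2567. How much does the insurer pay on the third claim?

Bill 1, $5983: $600 finishes the deductible; $5383 goes to coinsurance; coinsurance $5383 × 20% = $1076.60. Patient pays $1676.60; OOP now $1676.60. Insurer: $5983 − $1676.60 = $4306.40.
Bill 2, $211: deductible met; 20% of $211 = $42.20. Cost to patient: $42.20. OOP to date $1718.80. Plan pays $211 − $42.20 = $168.80.
Bill 3, $642: deductible met; 20% of $642 = $128.40. Patient pays $128.40; OOP now $1847.20. Insurer: $642 − $128.40 = $513.60.

$513.60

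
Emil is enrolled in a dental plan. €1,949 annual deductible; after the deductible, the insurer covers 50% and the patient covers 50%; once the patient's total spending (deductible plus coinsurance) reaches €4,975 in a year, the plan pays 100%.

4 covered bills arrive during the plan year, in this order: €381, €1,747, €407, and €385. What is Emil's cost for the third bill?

Bill 1, €381: fully absorbed by the deductible. Patient owes €381 (running OOP €381).
Bill 2, €1,747: deductible takes €1,568, €179 remains; coinsurance €179 × 50% = €89.50. Patient owes €1,657.50 (running OOP €2,038.50).
Bill 3, €407: 50% coinsurance on €407 = €203.50. Cost to patient: €203.50. OOP to date €2,242.

€203.50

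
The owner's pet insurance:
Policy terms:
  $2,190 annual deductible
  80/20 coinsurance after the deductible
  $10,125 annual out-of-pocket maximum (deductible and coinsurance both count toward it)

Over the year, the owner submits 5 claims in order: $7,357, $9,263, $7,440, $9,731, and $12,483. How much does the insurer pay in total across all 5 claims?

$36,149

#1 ($7,357): $2,190 finishes the deductible; $5,167 goes to coinsurance; 20% of $5,167 = $1,033.40. Cost to owner: $3,223.40. OOP to date $3,223.40. Plan pays $7,357 − $3,223.40 = $4,133.60.
#2 ($9,263): deductible already satisfied, so owner's share is 20% × $9,263 = $1,852.60. Owner pays $1,852.60; OOP now $5,076. Insurer: $9,263 − $1,852.60 = $7,410.40.
#3 ($7,440): 20% coinsurance on $7,440 = $1,488. Owner pays $1,488; OOP now $6,564. Plan pays $7,440 − $1,488 = $5,952.
#4 ($9,731): 20% coinsurance on $9,731 = $1,946.20. Cost to owner: $1,946.20. OOP to date $8,510.20. Insurer: $9,731 − $1,946.20 = $7,784.80.
#5 ($12,483): 20% coinsurance on $12,483 = $2,496.60. OOP would hit $11,006.80 > $10,125, so the cap limits the owner to $10,125 − $8,510.20 = $1,614.80. Insurer: $12,483 − $1,614.80 = $10,868.20.
Insurer total = bills − owner's total = $46,274 − $10,125 = $36,149.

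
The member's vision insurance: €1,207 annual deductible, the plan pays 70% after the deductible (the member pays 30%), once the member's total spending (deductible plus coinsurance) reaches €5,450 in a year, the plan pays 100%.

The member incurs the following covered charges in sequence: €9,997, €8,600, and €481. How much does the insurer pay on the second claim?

€6,994

Bill 1, €9,997: €1,207 finishes the deductible; €8,790 goes to coinsurance; member's 30% is €2,637. Member pays €3,844; OOP now €3,844. Insurer: €9,997 − €3,844 = €6,153.
Bill 2, €8,600: deductible already satisfied, so member's share is 30% × €8,600 = €2,580. Adding that to €3,844 gives €6,424, past the €5,450 cap; member pays only €5,450 − €3,844 = €1,606. Plan pays €8,600 − €1,606 = €6,994.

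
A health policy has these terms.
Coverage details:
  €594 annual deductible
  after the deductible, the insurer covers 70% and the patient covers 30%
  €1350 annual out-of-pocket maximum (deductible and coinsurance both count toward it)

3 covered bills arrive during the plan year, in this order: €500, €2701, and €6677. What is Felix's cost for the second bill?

Claim 1 — €500: all of it applies to the deductible. Patient owes €500 (running OOP €500).
Claim 2 — €2701: deductible takes €94, €2607 remains; patient's 30% is €782.10. Deductible plus coinsurance: €94 + €782.10 = €876.10. OOP would hit €1376.10 > €1350, so the cap limits the patient to €1350 − €500 = €850.

€850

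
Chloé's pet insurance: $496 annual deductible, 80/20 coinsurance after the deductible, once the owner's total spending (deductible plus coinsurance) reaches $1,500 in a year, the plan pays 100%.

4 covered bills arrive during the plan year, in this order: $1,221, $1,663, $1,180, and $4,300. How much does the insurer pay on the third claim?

Claim 1 — $1,221: $496 to deductible, leaving $725; coinsurance $725 × 20% = $145. Cost to owner: $641. OOP to date $641. Insurer: $1,221 − $641 = $580.
Claim 2 — $1,663: 20% coinsurance on $1,663 = $332.60. Owner owes $332.60 (running OOP $973.60). Plan pays $1,663 − $332.60 = $1,330.40.
Claim 3 — $1,180: 20% coinsurance on $1,180 = $236. Owner owes $236 (running OOP $1,209.60). Insurer: $1,180 − $236 = $944.

$944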